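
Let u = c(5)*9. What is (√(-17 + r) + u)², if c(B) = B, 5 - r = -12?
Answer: 2025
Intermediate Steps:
r = 17 (r = 5 - 1*(-12) = 5 + 12 = 17)
u = 45 (u = 5*9 = 45)
(√(-17 + r) + u)² = (√(-17 + 17) + 45)² = (√0 + 45)² = (0 + 45)² = 45² = 2025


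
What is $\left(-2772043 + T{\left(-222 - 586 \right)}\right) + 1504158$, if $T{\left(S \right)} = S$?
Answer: $-1268693$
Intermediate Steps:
$\left(-2772043 + T{\left(-222 - 586 \right)}\right) + 1504158 = \left(-2772043 - 808\right) + 1504158 = -2772851 + 1504158 = -1268693$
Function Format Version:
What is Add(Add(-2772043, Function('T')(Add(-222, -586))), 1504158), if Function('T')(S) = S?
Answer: -1268693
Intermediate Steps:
Add(Add(-2772043, Function('T')(Add(-222, -586))), 1504158) = Add(Add(-2772043, Add(-222, -586)), 1504158) = Add(Add(-2772043, -808), 1504158) = Add(-2772851, 1504158) = -1268693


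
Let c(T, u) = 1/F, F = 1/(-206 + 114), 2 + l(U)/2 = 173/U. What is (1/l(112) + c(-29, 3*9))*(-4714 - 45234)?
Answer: 237153104/51 ≈ 4.6501e+6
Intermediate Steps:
l(U) = -4 + 346/U (l(U) = -4 + 2*(173/U) = -4 + 346/U)
F = -1/92 (F = 1/(-92) = -1/92 ≈ -0.010870)
c(T, u) = -92 (c(T, u) = 1/(-1/92) = -92)
(1/l(112) + c(-29, 3*9))*(-4714 - 45234) = (1/(-4 + 346/112) - 92)*(-4714 - 45234) = (1/(-4 + 346*(1/112)) - 92)*(-49948) = (1/(-4 + 173/56) - 92)*(-49948) = (1/(-51/56) - 92)*(-49948) = (-56/51 - 92)*(-49948) = -4748/51*(-49948) = 237153104/51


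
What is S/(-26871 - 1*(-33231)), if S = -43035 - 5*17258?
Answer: -25865/1272 ≈ -20.334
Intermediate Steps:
S = -129325 (S = -43035 - 1*86290 = -43035 - 86290 = -129325)
S/(-26871 - 1*(-33231)) = -129325/(-26871 - 1*(-33231)) = -129325/(-26871 + 33231) = -129325/6360 = -129325*1/6360 = -25865/1272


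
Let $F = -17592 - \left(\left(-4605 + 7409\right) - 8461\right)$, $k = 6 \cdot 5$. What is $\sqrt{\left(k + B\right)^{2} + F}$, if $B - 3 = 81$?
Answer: $\sqrt{1061} \approx 32.573$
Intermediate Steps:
$B = 84$ ($B = 3 + 81 = 84$)
$k = 30$
$F = -11935$ ($F = -17592 - \left(2804 - 8461\right) = -17592 - -5657 = -17592 + 5657 = -11935$)
$\sqrt{\left(k + B\right)^{2} + F} = \sqrt{\left(30 + 84\right)^{2} - 11935} = \sqrt{114^{2} - 11935} = \sqrt{12996 - 11935} = \sqrt{1061}$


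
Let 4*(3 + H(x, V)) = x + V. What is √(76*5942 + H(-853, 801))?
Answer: 2*√112894 ≈ 671.99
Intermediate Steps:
H(x, V) = -3 + V/4 + x/4 (H(x, V) = -3 + (x + V)/4 = -3 + (V + x)/4 = -3 + (V/4 + x/4) = -3 + V/4 + x/4)
√(76*5942 + H(-853, 801)) = √(76*5942 + (-3 + (¼)*801 + (¼)*(-853))) = √(451592 + (-3 + 801/4 - 853/4)) = √(451592 - 16) = √451576 = 2*√112894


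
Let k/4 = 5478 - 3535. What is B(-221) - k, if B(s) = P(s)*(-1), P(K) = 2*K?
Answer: -7330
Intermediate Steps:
B(s) = -2*s (B(s) = (2*s)*(-1) = -2*s)
k = 7772 (k = 4*(5478 - 3535) = 4*1943 = 7772)
B(-221) - k = -2*(-221) - 1*7772 = 442 - 7772 = -7330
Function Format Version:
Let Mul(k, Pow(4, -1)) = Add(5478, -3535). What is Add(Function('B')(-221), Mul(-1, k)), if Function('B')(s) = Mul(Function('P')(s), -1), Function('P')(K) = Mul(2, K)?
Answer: -7330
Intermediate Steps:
Function('B')(s) = Mul(-2, s) (Function('B')(s) = Mul(Mul(2, s), -1) = Mul(-2, s))
k = 7772 (k = Mul(4, Add(5478, -3535)) = Mul(4, 1943) = 7772)
Add(Function('B')(-221), Mul(-1, k)) = Add(Mul(-2, -221), Mul(-1, 7772)) = Add(442, -7772) = -7330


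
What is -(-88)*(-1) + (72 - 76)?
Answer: -92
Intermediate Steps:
-(-88)*(-1) + (72 - 76) = -8*11 - 4 = -88 - 4 = -92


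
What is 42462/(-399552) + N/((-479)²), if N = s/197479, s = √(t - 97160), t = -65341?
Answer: -7077/66592 + I*√162501/45309779239 ≈ -0.10627 + 8.8968e-9*I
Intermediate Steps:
s = I*√162501 (s = √(-65341 - 97160) = √(-162501) = I*√162501 ≈ 403.11*I)
N = I*√162501/197479 (N = (I*√162501)/197479 = (I*√162501)*(1/197479) = I*√162501/197479 ≈ 0.0020413*I)
42462/(-399552) + N/((-479)²) = 42462/(-399552) + (I*√162501/197479)/((-479)²) = 42462*(-1/399552) + (I*√162501/197479)/229441 = -7077/66592 + (I*√162501/197479)*(1/229441) = -7077/66592 + I*√162501/45309779239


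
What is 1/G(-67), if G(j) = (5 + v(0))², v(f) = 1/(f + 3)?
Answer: 9/256 ≈ 0.035156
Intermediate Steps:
v(f) = 1/(3 + f)
G(j) = 256/9 (G(j) = (5 + 1/(3 + 0))² = (5 + 1/3)² = (5 + ⅓)² = (16/3)² = 256/9)
1/G(-67) = 1/(256/9) = 9/256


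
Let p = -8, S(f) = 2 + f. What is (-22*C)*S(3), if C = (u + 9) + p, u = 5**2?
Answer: -2860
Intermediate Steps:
u = 25
C = 26 (C = (25 + 9) - 8 = 34 - 8 = 26)
(-22*C)*S(3) = (-22*26)*(2 + 3) = -572*5 = -2860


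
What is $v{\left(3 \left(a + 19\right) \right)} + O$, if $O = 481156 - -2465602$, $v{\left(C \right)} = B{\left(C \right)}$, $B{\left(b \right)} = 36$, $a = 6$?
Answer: $2946794$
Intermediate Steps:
$v{\left(C \right)} = 36$
$O = 2946758$ ($O = 481156 + 2465602 = 2946758$)
$v{\left(3 \left(a + 19\right) \right)} + O = 36 + 2946758 = 2946794$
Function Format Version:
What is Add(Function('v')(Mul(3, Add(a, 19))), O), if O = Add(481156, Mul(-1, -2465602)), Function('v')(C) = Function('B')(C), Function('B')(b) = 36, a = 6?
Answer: 2946794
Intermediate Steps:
Function('v')(C) = 36
O = 2946758 (O = Add(481156, 2465602) = 2946758)
Add(Function('v')(Mul(3, Add(a, 19))), O) = Add(36, 2946758) = 2946794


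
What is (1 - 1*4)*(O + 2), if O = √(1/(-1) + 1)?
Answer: -6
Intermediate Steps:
O = 0 (O = √(-1 + 1) = √0 = 0)
(1 - 1*4)*(O + 2) = (1 - 1*4)*(0 + 2) = (1 - 4)*2 = -3*2 = -6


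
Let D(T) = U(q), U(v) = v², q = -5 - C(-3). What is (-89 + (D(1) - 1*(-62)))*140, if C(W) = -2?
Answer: -2520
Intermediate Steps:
q = -3 (q = -5 - 1*(-2) = -5 + 2 = -3)
D(T) = 9 (D(T) = (-3)² = 9)
(-89 + (D(1) - 1*(-62)))*140 = (-89 + (9 - 1*(-62)))*140 = (-89 + (9 + 62))*140 = (-89 + 71)*140 = -18*140 = -2520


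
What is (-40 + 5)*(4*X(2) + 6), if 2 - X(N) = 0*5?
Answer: -490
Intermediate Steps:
X(N) = 2 (X(N) = 2 - 0*5 = 2 - 1*0 = 2 + 0 = 2)
(-40 + 5)*(4*X(2) + 6) = (-40 + 5)*(4*2 + 6) = -35*(8 + 6) = -35*14 = -490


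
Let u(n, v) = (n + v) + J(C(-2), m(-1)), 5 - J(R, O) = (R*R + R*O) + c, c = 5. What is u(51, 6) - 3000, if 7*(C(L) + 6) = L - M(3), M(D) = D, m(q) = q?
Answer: -146745/49 ≈ -2994.8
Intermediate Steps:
C(L) = -45/7 + L/7 (C(L) = -6 + (L - 1*3)/7 = -6 + (L - 3)/7 = -6 + (-3 + L)/7 = -6 + (-3/7 + L/7) = -45/7 + L/7)
J(R, O) = -R² - O*R (J(R, O) = 5 - ((R*R + R*O) + 5) = 5 - ((R² + O*R) + 5) = 5 - (5 + R² + O*R) = 5 + (-5 - R² - O*R) = -R² - O*R)
u(n, v) = -2538/49 + n + v (u(n, v) = (n + v) + (-45/7 + (⅐)*(-2))*(-1*(-1) - (-45/7 + (⅐)*(-2))) = (n + v) + (-45/7 - 2/7)*(1 - (-45/7 - 2/7)) = (n + v) - 47*(1 - 1*(-47/7))/7 = (n + v) - 47*(1 + 47/7)/7 = (n + v) - 47/7*54/7 = (n + v) - 2538/49 = -2538/49 + n + v)
u(51, 6) - 3000 = (-2538/49 + 51 + 6) - 3000 = 255/49 - 3000 = -146745/49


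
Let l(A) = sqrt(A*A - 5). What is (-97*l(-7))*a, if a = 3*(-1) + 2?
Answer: 194*sqrt(11) ≈ 643.42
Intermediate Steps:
l(A) = sqrt(-5 + A**2) (l(A) = sqrt(A**2 - 5) = sqrt(-5 + A**2))
a = -1 (a = -3 + 2 = -1)
(-97*l(-7))*a = -97*sqrt(-5 + (-7)**2)*(-1) = -97*sqrt(-5 + 49)*(-1) = -194*sqrt(11)*(-1) = 194*sqrt(11)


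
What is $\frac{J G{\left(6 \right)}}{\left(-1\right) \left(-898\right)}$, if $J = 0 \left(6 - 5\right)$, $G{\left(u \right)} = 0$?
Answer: $0$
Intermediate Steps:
$J = 0$ ($J = 0 \cdot 1 = 0$)
$\frac{J G{\left(6 \right)}}{\left(-1\right) \left(-898\right)} = \frac{0 \cdot 0}{\left(-1\right) \left(-898\right)} = \frac{0}{898} = 0 \cdot \frac{1}{898} = 0$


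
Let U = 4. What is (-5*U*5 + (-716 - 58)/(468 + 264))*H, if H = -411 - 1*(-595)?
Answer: -1134268/61 ≈ -18595.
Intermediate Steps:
H = 184 (H = -411 + 595 = 184)
(-5*U*5 + (-716 - 58)/(468 + 264))*H = (-5*4*5 + (-716 - 58)/(468 + 264))*184 = (-20*5 - 774/732)*184 = (-100 - 774*1/732)*184 = (-100 - 129/122)*184 = -12329/122*184 = -1134268/61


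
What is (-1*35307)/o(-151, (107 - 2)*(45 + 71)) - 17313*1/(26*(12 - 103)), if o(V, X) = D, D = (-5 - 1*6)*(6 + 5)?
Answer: 85631235/286286 ≈ 299.11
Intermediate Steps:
D = -121 (D = (-5 - 6)*11 = -11*11 = -121)
o(V, X) = -121
(-1*35307)/o(-151, (107 - 2)*(45 + 71)) - 17313*1/(26*(12 - 103)) = -1*35307/(-121) - 17313*1/(26*(12 - 103)) = -35307*(-1/121) - 17313/(26*(-91)) = 35307/121 - 17313/(-2366) = 35307/121 - 17313*(-1/2366) = 35307/121 + 17313/2366 = 85631235/286286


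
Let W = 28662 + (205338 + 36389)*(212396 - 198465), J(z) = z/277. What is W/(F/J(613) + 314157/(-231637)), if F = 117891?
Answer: 478166951946234019/7564100587818 ≈ 63215.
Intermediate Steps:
J(z) = z/277 (J(z) = z*(1/277) = z/277)
W = 3367527499 (W = 28662 + 241727*13931 = 28662 + 3367498837 = 3367527499)
W/(F/J(613) + 314157/(-231637)) = 3367527499/(117891/(((1/277)*613)) + 314157/(-231637)) = 3367527499/(117891/(613/277) + 314157*(-1/231637)) = 3367527499/(117891*(277/613) - 314157/231637) = 3367527499/(32655807/613 - 314157/231637) = 3367527499/(7564100587818/141993481) = 3367527499*(141993481/7564100587818) = 478166951946234019/7564100587818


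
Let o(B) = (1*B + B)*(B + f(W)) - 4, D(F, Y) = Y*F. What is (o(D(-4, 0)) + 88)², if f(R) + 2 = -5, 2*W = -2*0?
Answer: 7056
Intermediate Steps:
W = 0 (W = (-2*0)/2 = (½)*0 = 0)
f(R) = -7 (f(R) = -2 - 5 = -7)
D(F, Y) = F*Y
o(B) = -4 + 2*B*(-7 + B) (o(B) = (1*B + B)*(B - 7) - 4 = (B + B)*(-7 + B) - 4 = (2*B)*(-7 + B) - 4 = 2*B*(-7 + B) - 4 = -4 + 2*B*(-7 + B))
(o(D(-4, 0)) + 88)² = ((-4 - (-56)*0 + 2*(-4*0)²) + 88)² = ((-4 - 14*0 + 2*0²) + 88)² = ((-4 + 0 + 2*0) + 88)² = ((-4 + 0 + 0) + 88)² = (-4 + 88)² = 84² = 7056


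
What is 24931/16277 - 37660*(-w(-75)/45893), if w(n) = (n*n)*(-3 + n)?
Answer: -268949016866617/747000361 ≈ -3.6004e+5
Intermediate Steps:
w(n) = n²*(-3 + n)
24931/16277 - 37660*(-w(-75)/45893) = 24931/16277 - 37660/((-45893*1/(5625*(-3 - 75)))) = 24931*(1/16277) - 37660/((-45893/(5625*(-78)))) = 24931/16277 - 37660/((-45893/(-438750))) = 24931/16277 - 37660/((-45893*(-1/438750))) = 24931/16277 - 37660/45893/438750 = 24931/16277 - 37660*438750/45893 = 24931/16277 - 16523325000/45893 = -268949016866617/747000361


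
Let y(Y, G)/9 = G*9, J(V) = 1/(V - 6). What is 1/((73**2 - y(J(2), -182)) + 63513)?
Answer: 1/83584 ≈ 1.1964e-5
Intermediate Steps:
J(V) = 1/(-6 + V)
y(Y, G) = 81*G (y(Y, G) = 9*(G*9) = 9*(9*G) = 81*G)
1/((73**2 - y(J(2), -182)) + 63513) = 1/((73**2 - 81*(-182)) + 63513) = 1/((5329 - 1*(-14742)) + 63513) = 1/((5329 + 14742) + 63513) = 1/(20071 + 63513) = 1/83584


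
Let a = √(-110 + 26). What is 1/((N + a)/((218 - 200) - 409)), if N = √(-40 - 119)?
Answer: 391*I/(√159 + 2*√21) ≈ 17.957*I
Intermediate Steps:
a = 2*I*√21 (a = √(-84) = 2*I*√21 ≈ 9.1651*I)
N = I*√159 (N = √(-159) = I*√159 ≈ 12.61*I)
1/((N + a)/((218 - 200) - 409)) = 1/((I*√159 + 2*I*√21)/((218 - 200) - 409)) = 1/((I*√159 + 2*I*√21)/(18 - 409)) = 1/((I*√159 + 2*I*√21)/(-391)) = 1/((I*√159 + 2*I*√21)*(-1/391)) = 1/(-2*I*√21/391 - I*√159/391)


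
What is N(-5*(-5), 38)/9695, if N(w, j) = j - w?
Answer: 13/9695 ≈ 0.0013409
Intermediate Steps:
N(-5*(-5), 38)/9695 = (38 - (-5)*(-5))/9695 = (38 - 1*25)*(1/9695) = (38 - 25)*(1/9695) = 13*(1/9695) = 13/9695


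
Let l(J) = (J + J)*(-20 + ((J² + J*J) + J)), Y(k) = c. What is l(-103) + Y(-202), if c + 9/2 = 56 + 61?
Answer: -8690915/2 ≈ -4.3455e+6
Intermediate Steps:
c = 225/2 (c = -9/2 + (56 + 61) = -9/2 + 117 = 225/2 ≈ 112.50)
Y(k) = 225/2
l(J) = 2*J*(-20 + J + 2*J²) (l(J) = (2*J)*(-20 + ((J² + J²) + J)) = (2*J)*(-20 + (2*J² + J)) = (2*J)*(-20 + (J + 2*J²)) = (2*J)*(-20 + J + 2*J²) = 2*J*(-20 + J + 2*J²))
l(-103) + Y(-202) = 2*(-103)*(-20 - 103 + 2*(-103)²) + 225/2 = 2*(-103)*(-20 - 103 + 2*10609) + 225/2 = 2*(-103)*(-20 - 103 + 21218) + 225/2 = 2*(-103)*21095 + 225/2 = -4345570 + 225/2 = -8690915/2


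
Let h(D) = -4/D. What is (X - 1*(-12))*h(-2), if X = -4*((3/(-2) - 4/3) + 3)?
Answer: 68/3 ≈ 22.667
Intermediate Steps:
X = -2/3 (X = -4*((3*(-1/2) - 4*1/3) + 3) = -4*((-3/2 - 4/3) + 3) = -4*(-17/6 + 3) = -4*1/6 = -2/3 ≈ -0.66667)
(X - 1*(-12))*h(-2) = (-2/3 - 1*(-12))*(-4/(-2)) = (-2/3 + 12)*(-4*(-1/2)) = (34/3)*2 = 68/3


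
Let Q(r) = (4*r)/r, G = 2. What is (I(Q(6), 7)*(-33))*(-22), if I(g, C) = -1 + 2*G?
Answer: 2178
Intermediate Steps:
Q(r) = 4
I(g, C) = 3 (I(g, C) = -1 + 2*2 = -1 + 4 = 3)
(I(Q(6), 7)*(-33))*(-22) = (3*(-33))*(-22) = -99*(-22) = 2178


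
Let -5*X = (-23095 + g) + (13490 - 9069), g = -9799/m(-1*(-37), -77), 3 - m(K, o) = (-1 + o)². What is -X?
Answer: -22709359/6081 ≈ -3734.5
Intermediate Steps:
m(K, o) = 3 - (-1 + o)²
g = 9799/6081 (g = -9799/(3 - (-1 - 77)²) = -9799/(3 - 1*(-78)²) = -9799/(3 - 1*6084) = -9799/(3 - 6084) = -9799/(-6081) = -9799*(-1/6081) = 9799/6081 ≈ 1.6114)
X = 22709359/6081 (X = -((-23095 + 9799/6081) + (13490 - 9069))/5 = -(-140430896/6081 + 4421)/5 = -⅕*(-113546795/6081) = 22709359/6081 ≈ 3734.5)
-X = -1*22709359/6081 = -22709359/6081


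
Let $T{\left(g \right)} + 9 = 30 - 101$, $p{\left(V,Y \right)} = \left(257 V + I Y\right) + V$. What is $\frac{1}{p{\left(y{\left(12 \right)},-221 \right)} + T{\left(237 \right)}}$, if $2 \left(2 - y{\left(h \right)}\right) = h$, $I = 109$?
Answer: $- \frac{1}{25201} \approx -3.9681 \cdot 10^{-5}$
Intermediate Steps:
$y{\left(h \right)} = 2 - \frac{h}{2}$
$p{\left(V,Y \right)} = 109 Y + 258 V$ ($p{\left(V,Y \right)} = \left(257 V + 109 Y\right) + V = \left(109 Y + 257 V\right) + V = 109 Y + 258 V$)
$T{\left(g \right)} = -80$ ($T{\left(g \right)} = -9 + \left(30 - 101\right) = -9 - 71 = -80$)
$\frac{1}{p{\left(y{\left(12 \right)},-221 \right)} + T{\left(237 \right)}} = \frac{1}{\left(109 \left(-221\right) + 258 \left(2 - 6\right)\right) - 80} = \frac{1}{\left(-24089 + 258 \left(2 - 6\right)\right) - 80} = \frac{1}{\left(-24089 + 258 \left(-4\right)\right) - 80} = \frac{1}{\left(-24089 - 1032\right) - 80} = \frac{1}{-25121 - 80} = \frac{1}{-25201} = - \frac{1}{25201}$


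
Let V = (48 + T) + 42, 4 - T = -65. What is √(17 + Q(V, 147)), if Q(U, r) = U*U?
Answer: √25298 ≈ 159.05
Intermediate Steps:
T = 69 (T = 4 - 1*(-65) = 4 + 65 = 69)
V = 159 (V = (48 + 69) + 42 = 117 + 42 = 159)
Q(U, r) = U²
√(17 + Q(V, 147)) = √(17 + 159²) = √(17 + 25281) = √25298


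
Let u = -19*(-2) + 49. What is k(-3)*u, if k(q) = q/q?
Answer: 87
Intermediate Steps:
k(q) = 1
u = 87 (u = 38 + 49 = 87)
k(-3)*u = 1*87 = 87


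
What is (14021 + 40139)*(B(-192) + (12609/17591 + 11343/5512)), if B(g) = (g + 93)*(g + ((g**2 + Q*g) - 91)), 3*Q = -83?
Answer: -2722480463732983710/12120199 ≈ -2.2462e+11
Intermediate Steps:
Q = -83/3 (Q = (1/3)*(-83) = -83/3 ≈ -27.667)
B(g) = (93 + g)*(-91 + g**2 - 80*g/3) (B(g) = (g + 93)*(g + ((g**2 - 83*g/3) - 91)) = (93 + g)*(g + (-91 + g**2 - 83*g/3)) = (93 + g)*(-91 + g**2 - 80*g/3))
(14021 + 40139)*(B(-192) + (12609/17591 + 11343/5512)) = (14021 + 40139)*((-8463 + (-192)**3 - 2571*(-192) + (199/3)*(-192)**2) + (12609/17591 + 11343/5512)) = 54160*((-8463 - 7077888 + 493632 + (199/3)*36864) + (12609*(1/17591) + 11343*(1/5512))) = 54160*((-8463 - 7077888 + 493632 + 2445312) + (12609/17591 + 11343/5512)) = 54160*(-4147407 + 269035521/96961592) = 54160*(-402138916356423/96961592) = -2722480463732983710/12120199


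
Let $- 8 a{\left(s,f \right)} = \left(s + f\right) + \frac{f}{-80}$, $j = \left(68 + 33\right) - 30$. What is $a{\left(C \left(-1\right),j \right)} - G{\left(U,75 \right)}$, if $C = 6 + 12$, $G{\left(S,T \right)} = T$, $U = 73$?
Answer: $- \frac{52169}{640} \approx -81.514$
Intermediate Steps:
$j = 71$ ($j = 101 - 30 = 71$)
$C = 18$
$a{\left(s,f \right)} = - \frac{79 f}{640} - \frac{s}{8}$ ($a{\left(s,f \right)} = - \frac{\left(s + f\right) + \frac{f}{-80}}{8} = - \frac{\left(f + s\right) + f \left(- \frac{1}{80}\right)}{8} = - \frac{\left(f + s\right) - \frac{f}{80}}{8} = - \frac{s + \frac{79 f}{80}}{8} = - \frac{79 f}{640} - \frac{s}{8}$)
$a{\left(C \left(-1\right),j \right)} - G{\left(U,75 \right)} = \left(\left(- \frac{79}{640}\right) 71 - \frac{18 \left(-1\right)}{8}\right) - 75 = \left(- \frac{5609}{640} - - \frac{9}{4}\right) - 75 = \left(- \frac{5609}{640} + \frac{9}{4}\right) - 75 = - \frac{4169}{640} - 75 = - \frac{52169}{640}$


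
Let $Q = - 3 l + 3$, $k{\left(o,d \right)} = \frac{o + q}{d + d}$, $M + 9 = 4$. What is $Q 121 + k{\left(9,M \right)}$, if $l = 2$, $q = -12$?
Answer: $- \frac{3627}{10} \approx -362.7$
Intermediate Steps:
$M = -5$ ($M = -9 + 4 = -5$)
$k{\left(o,d \right)} = \frac{-12 + o}{2 d}$ ($k{\left(o,d \right)} = \frac{o - 12}{d + d} = \frac{-12 + o}{2 d}$)
$Q = -3$ ($Q = \left(-3\right) 2 + 3 = -6 + 3 = -3$)
$Q 121 + k{\left(9,M \right)} = \left(-3\right) 121 + \frac{-12 + 9}{2 \left(-5\right)} = -363 + \frac{1}{2} \left(- \frac{1}{5}\right) \left(-3\right) = -363 + \frac{3}{10} = - \frac{3627}{10}$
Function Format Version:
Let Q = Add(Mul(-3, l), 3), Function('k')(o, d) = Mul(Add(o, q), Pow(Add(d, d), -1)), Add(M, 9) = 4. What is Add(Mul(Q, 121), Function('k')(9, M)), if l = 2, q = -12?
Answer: Rational(-3627, 10) ≈ -362.70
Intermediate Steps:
M = -5 (M = Add(-9, 4) = -5)
Function('k')(o, d) = Mul(Rational(1, 2), Pow(d, -1), Add(-12, o)) (Function('k')(o, d) = Mul(Add(o, -12), Pow(Add(d, d), -1)) = Mul(Add(-12, o), Pow(Mul(2, d), -1)) = Mul(Add(-12, o), Mul(Rational(1, 2), Pow(d, -1))) = Mul(Rational(1, 2), Pow(d, -1), Add(-12, o)))
Q = -3 (Q = Add(Mul(-3, 2), 3) = Add(-6, 3) = -3)
Add(Mul(Q, 121), Function('k')(9, M)) = Add(Mul(-3, 121), Mul(Rational(1, 2), Pow(-5, -1), Add(-12, 9))) = Add(-363, Mul(Rational(1, 2), Rational(-1, 5), -3)) = Add(-363, Rational(3, 10)) = Rational(-3627, 10)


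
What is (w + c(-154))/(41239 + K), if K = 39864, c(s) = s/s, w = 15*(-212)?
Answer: -289/7373 ≈ -0.039197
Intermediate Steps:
w = -3180
c(s) = 1
(w + c(-154))/(41239 + K) = (-3180 + 1)/(41239 + 39864) = -3179/81103 = -3179*1/81103 = -289/7373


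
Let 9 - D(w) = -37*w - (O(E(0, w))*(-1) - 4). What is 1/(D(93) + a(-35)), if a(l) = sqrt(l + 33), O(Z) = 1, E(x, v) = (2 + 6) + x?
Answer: 3445/11868027 - I*sqrt(2)/11868027 ≈ 0.00029028 - 1.1916e-7*I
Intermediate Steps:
E(x, v) = 8 + x
D(w) = 4 + 37*w (D(w) = 9 - (-37*w - (1*(-1) - 4)) = 9 - (-37*w - (-1 - 4)) = 9 - (-37*w - 1*(-5)) = 9 - (-37*w + 5) = 9 - (5 - 37*w) = 9 + (-5 + 37*w) = 4 + 37*w)
a(l) = sqrt(33 + l)
1/(D(93) + a(-35)) = 1/((4 + 37*93) + sqrt(33 - 35)) = 1/((4 + 3441) + sqrt(-2)) = 1/(3445 + I*sqrt(2))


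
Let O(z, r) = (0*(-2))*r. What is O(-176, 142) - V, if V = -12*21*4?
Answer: 1008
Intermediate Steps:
O(z, r) = 0 (O(z, r) = 0*r = 0)
V = -1008 (V = -252*4 = -1008)
O(-176, 142) - V = 0 - 1*(-1008) = 0 + 1008 = 1008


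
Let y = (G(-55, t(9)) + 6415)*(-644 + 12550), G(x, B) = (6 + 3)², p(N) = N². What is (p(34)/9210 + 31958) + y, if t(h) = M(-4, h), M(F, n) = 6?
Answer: 356304203648/4605 ≈ 7.7373e+7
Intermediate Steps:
t(h) = 6
G(x, B) = 81 (G(x, B) = 9² = 81)
y = 77341376 (y = (81 + 6415)*(-644 + 12550) = 6496*11906 = 77341376)
(p(34)/9210 + 31958) + y = (34²/9210 + 31958) + 77341376 = (1156*(1/9210) + 31958) + 77341376 = (578/4605 + 31958) + 77341376 = 147167168/4605 + 77341376 = 356304203648/4605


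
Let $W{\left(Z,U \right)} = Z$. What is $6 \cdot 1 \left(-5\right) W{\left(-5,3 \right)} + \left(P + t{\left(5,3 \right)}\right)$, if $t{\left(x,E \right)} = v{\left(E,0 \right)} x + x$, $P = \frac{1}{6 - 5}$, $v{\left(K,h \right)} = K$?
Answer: $171$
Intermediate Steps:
$P = 1$ ($P = 1^{-1} = 1$)
$t{\left(x,E \right)} = x + E x$ ($t{\left(x,E \right)} = E x + x = x + E x$)
$6 \cdot 1 \left(-5\right) W{\left(-5,3 \right)} + \left(P + t{\left(5,3 \right)}\right) = 6 \cdot 1 \left(-5\right) \left(-5\right) + \left(1 + 5 \left(1 + 3\right)\right) = 6 \left(-5\right) \left(-5\right) + \left(1 + 5 \cdot 4\right) = \left(-30\right) \left(-5\right) + \left(1 + 20\right) = 150 + 21 = 171$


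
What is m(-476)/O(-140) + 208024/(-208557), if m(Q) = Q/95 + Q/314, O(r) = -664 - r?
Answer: -802750947773/814984445610 ≈ -0.98499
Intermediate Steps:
m(Q) = 409*Q/29830 (m(Q) = Q*(1/95) + Q*(1/314) = Q/95 + Q/314 = 409*Q/29830)
m(-476)/O(-140) + 208024/(-208557) = ((409/29830)*(-476))/(-664 - 1*(-140)) + 208024/(-208557) = -97342/(14915*(-664 + 140)) + 208024*(-1/208557) = -97342/14915/(-524) - 208024/208557 = -97342/14915*(-1/524) - 208024/208557 = 48671/3907730 - 208024/208557 = -802750947773/814984445610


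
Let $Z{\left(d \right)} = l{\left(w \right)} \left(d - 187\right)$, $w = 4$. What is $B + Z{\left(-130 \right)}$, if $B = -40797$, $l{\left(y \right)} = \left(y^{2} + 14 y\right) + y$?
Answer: $-64889$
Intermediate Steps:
$l{\left(y \right)} = y^{2} + 15 y$
$Z{\left(d \right)} = -14212 + 76 d$ ($Z{\left(d \right)} = 4 \left(15 + 4\right) \left(d - 187\right) = 4 \cdot 19 \left(-187 + d\right) = 76 \left(-187 + d\right) = -14212 + 76 d$)
$B + Z{\left(-130 \right)} = -40797 + \left(-14212 + 76 \left(-130\right)\right) = -40797 - 24092 = -64889$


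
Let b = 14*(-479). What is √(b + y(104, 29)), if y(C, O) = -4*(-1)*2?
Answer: I*√6698 ≈ 81.841*I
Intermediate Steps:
y(C, O) = 8 (y(C, O) = -4*(-1)*2 = 4*2 = 8)
b = -6706
√(b + y(104, 29)) = √(-6706 + 8) = √(-6698) = I*√6698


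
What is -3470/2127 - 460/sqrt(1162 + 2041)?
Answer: -3470/2127 - 460*sqrt(3203)/3203 ≈ -9.7593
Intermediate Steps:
-3470/2127 - 460/sqrt(1162 + 2041) = -3470*1/2127 - 460*sqrt(3203)/3203 = -3470/2127 - 460*sqrt(3203)/3203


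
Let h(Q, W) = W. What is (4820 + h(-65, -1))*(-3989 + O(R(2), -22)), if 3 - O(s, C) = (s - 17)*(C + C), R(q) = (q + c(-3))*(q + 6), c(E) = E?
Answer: -24509434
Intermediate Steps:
R(q) = (-3 + q)*(6 + q) (R(q) = (q - 3)*(q + 6) = (-3 + q)*(6 + q))
O(s, C) = 3 - 2*C*(-17 + s) (O(s, C) = 3 - (s - 17)*(C + C) = 3 - (-17 + s)*2*C = 3 - 2*C*(-17 + s))
(4820 + h(-65, -1))*(-3989 + O(R(2), -22)) = (4820 - 1)*(-3989 + (3 + 34*(-22) - 2*(-22)*(-18 + 2² + 3*2))) = 4819*(-3989 + (3 - 748 - 2*(-22)*(-18 + 4 + 6))) = 4819*(-3989 + (3 - 748 - 2*(-22)*(-8))) = 4819*(-3989 + (3 - 748 - 352)) = 4819*(-3989 - 1097) = 4819*(-5086) = -24509434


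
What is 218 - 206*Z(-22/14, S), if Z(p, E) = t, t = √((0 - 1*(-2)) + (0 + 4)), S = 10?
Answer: 218 - 206*√6 ≈ -286.59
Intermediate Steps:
t = √6 (t = √((0 + 2) + 4) = √(2 + 4) = √6 ≈ 2.4495)
Z(p, E) = √6
218 - 206*Z(-22/14, S) = 218 - 206*√6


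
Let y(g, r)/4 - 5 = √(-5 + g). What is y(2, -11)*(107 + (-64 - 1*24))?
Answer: 380 + 76*I*√3 ≈ 380.0 + 131.64*I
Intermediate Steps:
y(g, r) = 20 + 4*√(-5 + g)
y(2, -11)*(107 + (-64 - 1*24)) = (20 + 4*√(-5 + 2))*(107 + (-64 - 1*24)) = (20 + 4*√(-3))*(107 + (-64 - 24)) = (20 + 4*(I*√3))*(107 - 88) = (20 + 4*I*√3)*19 = 380 + 76*I*√3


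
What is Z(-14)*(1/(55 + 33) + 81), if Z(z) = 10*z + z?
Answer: -49903/4 ≈ -12476.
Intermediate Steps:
Z(z) = 11*z
Z(-14)*(1/(55 + 33) + 81) = (11*(-14))*(1/(55 + 33) + 81) = -154*(1/88 + 81) = -154*7129/88 = -49903/4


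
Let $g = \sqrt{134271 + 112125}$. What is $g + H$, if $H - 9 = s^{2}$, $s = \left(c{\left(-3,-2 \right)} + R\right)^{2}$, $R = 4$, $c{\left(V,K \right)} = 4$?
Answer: $4105 + 2 \sqrt{61599} \approx 4601.4$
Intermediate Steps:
$g = 2 \sqrt{61599}$ ($g = \sqrt{246396} = 2 \sqrt{61599} \approx 496.38$)
$s = 64$ ($s = \left(4 + 4\right)^{2} = 8^{2} = 64$)
$H = 4105$ ($H = 9 + 64^{2} = 9 + 4096 = 4105$)
$g + H = 2 \sqrt{61599} + 4105 = 4105 + 2 \sqrt{61599}$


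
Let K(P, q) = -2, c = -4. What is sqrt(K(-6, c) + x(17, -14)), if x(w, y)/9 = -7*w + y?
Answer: I*sqrt(1199) ≈ 34.627*I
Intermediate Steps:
x(w, y) = -63*w + 9*y (x(w, y) = 9*(-7*w + y) = 9*(y - 7*w) = -63*w + 9*y)
sqrt(K(-6, c) + x(17, -14)) = sqrt(-2 + (-63*17 + 9*(-14))) = sqrt(-2 + (-1071 - 126)) = sqrt(-2 - 1197) = sqrt(-1199) = I*sqrt(1199)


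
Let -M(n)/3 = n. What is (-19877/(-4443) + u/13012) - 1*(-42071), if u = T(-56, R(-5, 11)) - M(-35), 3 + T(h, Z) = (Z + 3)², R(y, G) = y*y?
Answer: 608120897357/14453079 ≈ 42076.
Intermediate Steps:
R(y, G) = y²
T(h, Z) = -3 + (3 + Z)² (T(h, Z) = -3 + (Z + 3)² = -3 + (3 + Z)²)
M(n) = -3*n
u = 676 (u = (-3 + (3 + (-5)²)²) - (-3)*(-35) = (-3 + (3 + 25)²) - 1*105 = (-3 + 28²) - 105 = (-3 + 784) - 105 = 781 - 105 = 676)
(-19877/(-4443) + u/13012) - 1*(-42071) = (-19877/(-4443) + 676/13012) - 1*(-42071) = (-19877*(-1/4443) + 676*(1/13012)) + 42071 = (19877/4443 + 169/3253) + 42071 = 65410748/14453079 + 42071 = 608120897357/14453079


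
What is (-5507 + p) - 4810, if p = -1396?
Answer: -11713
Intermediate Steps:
(-5507 + p) - 4810 = (-5507 - 1396) - 4810 = -6903 - 4810 = -11713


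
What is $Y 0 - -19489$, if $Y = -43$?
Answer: $19489$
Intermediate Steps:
$Y 0 - -19489 = \left(-43\right) 0 - -19489 = 0 + 19489 = 19489$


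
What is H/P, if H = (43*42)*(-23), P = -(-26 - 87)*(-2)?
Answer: 20769/113 ≈ 183.80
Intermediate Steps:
P = -226 (P = -(-113)*(-2) = -1*226 = -226)
H = -41538 (H = 1806*(-23) = -41538)
H/P = -41538/(-226) = -41538*(-1/226) = 20769/113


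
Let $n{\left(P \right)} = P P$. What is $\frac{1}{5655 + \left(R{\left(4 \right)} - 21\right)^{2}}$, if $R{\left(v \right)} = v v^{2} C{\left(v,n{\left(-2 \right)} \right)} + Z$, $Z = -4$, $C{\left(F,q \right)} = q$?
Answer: $\frac{1}{59016} \approx 1.6945 \cdot 10^{-5}$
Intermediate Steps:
$n{\left(P \right)} = P^{2}$
$R{\left(v \right)} = -4 + 4 v^{3}$ ($R{\left(v \right)} = v v^{2} \left(-2\right)^{2} - 4 = v^{3} \cdot 4 - 4 = 4 v^{3} - 4 = -4 + 4 v^{3}$)
$\frac{1}{5655 + \left(R{\left(4 \right)} - 21\right)^{2}} = \frac{1}{5655 + \left(\left(-4 + 4 \cdot 4^{3}\right) - 21\right)^{2}} = \frac{1}{5655 + \left(\left(-4 + 4 \cdot 64\right) - 21\right)^{2}} = \frac{1}{5655 + \left(\left(-4 + 256\right) - 21\right)^{2}} = \frac{1}{5655 + \left(252 - 21\right)^{2}} = \frac{1}{5655 + 231^{2}} = \frac{1}{5655 + 53361} = \frac{1}{59016}$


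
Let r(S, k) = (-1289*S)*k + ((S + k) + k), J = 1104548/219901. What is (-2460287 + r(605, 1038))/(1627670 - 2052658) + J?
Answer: 44753778857635/23363821547 ≈ 1915.5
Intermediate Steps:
J = 1104548/219901 (J = 1104548*(1/219901) = 1104548/219901 ≈ 5.0229)
r(S, k) = S + 2*k - 1289*S*k (r(S, k) = -1289*S*k + (S + 2*k) = S + 2*k - 1289*S*k)
(-2460287 + r(605, 1038))/(1627670 - 2052658) + J = (-2460287 + (605 + 2*1038 - 1289*605*1038))/(1627670 - 2052658) + 1104548/219901 = (-2460287 + (605 + 2076 - 809479110))/(-424988) + 1104548/219901 = (-2460287 - 809476429)*(-1/424988) + 1104548/219901 = -811936716*(-1/424988) + 1104548/219901 = 202984179/106247 + 1104548/219901 = 44753778857635/23363821547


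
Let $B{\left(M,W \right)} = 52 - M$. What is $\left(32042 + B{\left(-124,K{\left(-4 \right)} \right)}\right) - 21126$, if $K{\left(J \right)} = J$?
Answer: $11092$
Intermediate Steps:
$\left(32042 + B{\left(-124,K{\left(-4 \right)} \right)}\right) - 21126 = \left(32042 + \left(52 - -124\right)\right) - 21126 = \left(32042 + \left(52 + 124\right)\right) - 21126 = \left(32042 + 176\right) - 21126 = 32218 - 21126 = 11092$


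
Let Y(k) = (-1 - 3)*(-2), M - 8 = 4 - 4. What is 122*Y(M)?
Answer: 976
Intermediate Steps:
M = 8 (M = 8 + (4 - 4) = 8 + 0 = 8)
Y(k) = 8 (Y(k) = -4*(-2) = 8)
122*Y(M) = 122*8 = 976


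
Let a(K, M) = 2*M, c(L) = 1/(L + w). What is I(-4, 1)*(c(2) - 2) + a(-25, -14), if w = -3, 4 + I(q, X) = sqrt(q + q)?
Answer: -16 - 6*I*sqrt(2) ≈ -16.0 - 8.4853*I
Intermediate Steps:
I(q, X) = -4 + sqrt(2)*sqrt(q) (I(q, X) = -4 + sqrt(q + q) = -4 + sqrt(2*q) = -4 + sqrt(2)*sqrt(q))
c(L) = 1/(-3 + L) (c(L) = 1/(L - 3) = 1/(-3 + L))
I(-4, 1)*(c(2) - 2) + a(-25, -14) = (-4 + sqrt(2)*sqrt(-4))*(1/(-3 + 2) - 2) + 2*(-14) = (-4 + sqrt(2)*(2*I))*(1/(-1) - 2) - 28 = (-4 + 2*I*sqrt(2))*(-1 - 2) - 28 = (-4 + 2*I*sqrt(2))*(-3) - 28 = (12 - 6*I*sqrt(2)) - 28 = -16 - 6*I*sqrt(2)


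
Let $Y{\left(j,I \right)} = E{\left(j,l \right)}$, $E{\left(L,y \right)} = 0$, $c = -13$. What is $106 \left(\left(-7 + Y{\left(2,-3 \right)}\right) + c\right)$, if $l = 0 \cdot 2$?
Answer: $-2120$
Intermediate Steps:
$l = 0$
$Y{\left(j,I \right)} = 0$
$106 \left(\left(-7 + Y{\left(2,-3 \right)}\right) + c\right) = 106 \left(\left(-7 + 0\right) - 13\right) = 106 \left(-7 - 13\right) = 106 \left(-20\right) = -2120$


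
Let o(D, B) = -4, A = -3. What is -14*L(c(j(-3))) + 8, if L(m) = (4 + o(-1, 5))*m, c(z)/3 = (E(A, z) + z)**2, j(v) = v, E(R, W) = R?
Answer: 8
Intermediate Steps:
c(z) = 3*(-3 + z)**2
L(m) = 0 (L(m) = (4 - 4)*m = 0*m = 0)
-14*L(c(j(-3))) + 8 = -14*0 + 8 = 0 + 8 = 8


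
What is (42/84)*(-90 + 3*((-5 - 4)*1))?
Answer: -117/2 ≈ -58.500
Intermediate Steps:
(42/84)*(-90 + 3*((-5 - 4)*1)) = (42*(1/84))*(-90 + 3*(-9*1)) = (-90 + 3*(-9))/2 = (-90 - 27)/2 = (½)*(-117) = -117/2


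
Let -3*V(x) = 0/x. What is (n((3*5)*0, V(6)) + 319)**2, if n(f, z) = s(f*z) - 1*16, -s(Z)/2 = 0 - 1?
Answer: 93025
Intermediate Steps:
s(Z) = 2 (s(Z) = -2*(0 - 1) = -2*(-1) = 2)
V(x) = 0 (V(x) = -0/x = -1/3*0 = 0)
n(f, z) = -14 (n(f, z) = 2 - 1*16 = 2 - 16 = -14)
(n((3*5)*0, V(6)) + 319)**2 = (-14 + 319)**2 = 305**2 = 93025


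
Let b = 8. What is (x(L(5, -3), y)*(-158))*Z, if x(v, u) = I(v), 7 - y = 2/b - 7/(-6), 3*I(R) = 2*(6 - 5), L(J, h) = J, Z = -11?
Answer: 3476/3 ≈ 1158.7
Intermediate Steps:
I(R) = 2/3 (I(R) = (2*(6 - 5))/3 = (2*1)/3 = (1/3)*2 = 2/3)
y = 67/12 (y = 7 - (2/8 - 7/(-6)) = 7 - (2*(1/8) - 7*(-1/6)) = 7 - (1/4 + 7/6) = 7 - 1*17/12 = 7 - 17/12 = 67/12 ≈ 5.5833)
x(v, u) = 2/3
(x(L(5, -3), y)*(-158))*Z = ((2/3)*(-158))*(-11) = -316/3*(-11) = 3476/3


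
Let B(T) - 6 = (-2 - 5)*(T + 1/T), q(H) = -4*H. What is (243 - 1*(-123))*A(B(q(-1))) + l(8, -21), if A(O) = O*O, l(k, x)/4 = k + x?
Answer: 1651159/8 ≈ 2.0640e+5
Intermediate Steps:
l(k, x) = 4*k + 4*x (l(k, x) = 4*(k + x) = 4*k + 4*x)
B(T) = 6 - 7*T - 7/T (B(T) = 6 + (-2 - 5)*(T + 1/T) = 6 - 7*(T + 1/T) = 6 + (-7*T - 7/T) = 6 - 7*T - 7/T)
A(O) = O²
(243 - 1*(-123))*A(B(q(-1))) + l(8, -21) = (243 - 1*(-123))*(6 - (-28)*(-1) - 7/((-4*(-1))))² + (4*8 + 4*(-21)) = (243 + 123)*(6 - 7*4 - 7/4)² + (32 - 84) = 366*(6 - 28 - 7*¼)² - 52 = 366*(6 - 28 - 7/4)² - 52 = 366*(-95/4)² - 52 = 366*(9025/16) - 52 = 1651575/8 - 52 = 1651159/8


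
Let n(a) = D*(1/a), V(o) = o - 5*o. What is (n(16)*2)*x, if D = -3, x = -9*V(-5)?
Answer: 135/2 ≈ 67.500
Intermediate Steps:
V(o) = -4*o
x = -180 (x = -(-36)*(-5) = -9*20 = -180)
n(a) = -3/a
(n(16)*2)*x = (-3/16*2)*(-180) = (-3*1/16*2)*(-180) = -3/16*2*(-180) = -3/8*(-180) = 135/2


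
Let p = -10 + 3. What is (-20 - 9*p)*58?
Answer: 2494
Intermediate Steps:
p = -7
(-20 - 9*p)*58 = (-20 - 9*(-7))*58 = (-20 + 63)*58 = 43*58 = 2494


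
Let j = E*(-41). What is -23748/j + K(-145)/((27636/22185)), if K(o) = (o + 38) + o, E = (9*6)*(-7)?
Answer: -24744821/121401 ≈ -203.83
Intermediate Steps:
E = -378 (E = 54*(-7) = -378)
K(o) = 38 + 2*o (K(o) = (38 + o) + o = 38 + 2*o)
j = 15498 (j = -378*(-41) = 15498)
-23748/j + K(-145)/((27636/22185)) = -23748/15498 + (38 + 2*(-145))/((27636/22185)) = -23748*1/15498 + (38 - 290)/((27636*(1/22185))) = -3958/2583 - 252/9212/7395 = -3958/2583 - 252*7395/9212 = -3958/2583 - 66555/329 = -24744821/121401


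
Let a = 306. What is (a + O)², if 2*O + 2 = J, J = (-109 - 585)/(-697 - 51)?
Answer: 52206309169/559504 ≈ 93308.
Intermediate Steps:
J = 347/374 (J = -694/(-748) = -694*(-1/748) = 347/374 ≈ 0.92781)
O = -401/748 (O = -1 + (½)*(347/374) = -1 + 347/748 = -401/748 ≈ -0.53610)
(a + O)² = (306 - 401/748)² = (228487/748)² = 52206309169/559504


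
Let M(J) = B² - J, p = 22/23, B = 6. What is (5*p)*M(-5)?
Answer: 4510/23 ≈ 196.09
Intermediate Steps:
p = 22/23 (p = 22*(1/23) = 22/23 ≈ 0.95652)
M(J) = 36 - J (M(J) = 6² - J = 36 - J)
(5*p)*M(-5) = (5*(22/23))*(36 - 1*(-5)) = 110*(36 + 5)/23 = (110/23)*41 = 4510/23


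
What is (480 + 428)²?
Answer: 824464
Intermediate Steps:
(480 + 428)² = 908² = 824464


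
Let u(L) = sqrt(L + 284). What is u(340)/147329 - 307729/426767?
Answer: -307729/426767 + 4*sqrt(39)/147329 ≈ -0.72090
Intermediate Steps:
u(L) = sqrt(284 + L)
u(340)/147329 - 307729/426767 = sqrt(284 + 340)/147329 - 307729/426767 = sqrt(624)*(1/147329) - 307729*1/426767 = (4*sqrt(39))*(1/147329) - 307729/426767 = 4*sqrt(39)/147329 - 307729/426767 = -307729/426767 + 4*sqrt(39)/147329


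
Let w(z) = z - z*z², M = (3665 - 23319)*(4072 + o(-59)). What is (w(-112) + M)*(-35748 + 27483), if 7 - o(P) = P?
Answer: 660567198540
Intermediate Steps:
o(P) = 7 - P
M = -81328252 (M = (3665 - 23319)*(4072 + (7 - 1*(-59))) = -19654*(4072 + (7 + 59)) = -19654*(4072 + 66) = -19654*4138 = -81328252)
w(z) = z - z³
(w(-112) + M)*(-35748 + 27483) = ((-112 - 1*(-112)³) - 81328252)*(-35748 + 27483) = ((-112 - 1*(-1404928)) - 81328252)*(-8265) = ((-112 + 1404928) - 81328252)*(-8265) = (1404816 - 81328252)*(-8265) = -79923436*(-8265) = 660567198540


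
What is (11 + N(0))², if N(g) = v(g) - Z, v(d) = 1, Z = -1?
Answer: 169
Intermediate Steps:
N(g) = 2 (N(g) = 1 - 1*(-1) = 1 + 1 = 2)
(11 + N(0))² = (11 + 2)² = 13² = 169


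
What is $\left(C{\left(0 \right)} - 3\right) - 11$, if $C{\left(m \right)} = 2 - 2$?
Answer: $-14$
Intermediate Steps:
$C{\left(m \right)} = 0$
$\left(C{\left(0 \right)} - 3\right) - 11 = \left(0 - 3\right) - 11 = -3 - 11 = -14$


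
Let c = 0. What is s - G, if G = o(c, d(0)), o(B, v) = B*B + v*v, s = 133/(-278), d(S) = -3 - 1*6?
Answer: -22651/278 ≈ -81.478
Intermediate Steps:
d(S) = -9 (d(S) = -3 - 6 = -9)
s = -133/278 (s = 133*(-1/278) = -133/278 ≈ -0.47842)
o(B, v) = B² + v²
G = 81 (G = 0² + (-9)² = 0 + 81 = 81)
s - G = -133/278 - 1*81 = -133/278 - 81 = -22651/278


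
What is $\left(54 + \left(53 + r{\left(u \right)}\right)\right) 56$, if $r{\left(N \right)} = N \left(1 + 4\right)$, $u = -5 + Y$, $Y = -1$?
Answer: $4312$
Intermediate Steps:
$u = -6$ ($u = -5 - 1 = -6$)
$r{\left(N \right)} = 5 N$ ($r{\left(N \right)} = N 5 = 5 N$)
$\left(54 + \left(53 + r{\left(u \right)}\right)\right) 56 = \left(54 + \left(53 + 5 \left(-6\right)\right)\right) 56 = \left(54 + \left(53 - 30\right)\right) 56 = \left(54 + 23\right) 56 = 77 \cdot 56 = 4312$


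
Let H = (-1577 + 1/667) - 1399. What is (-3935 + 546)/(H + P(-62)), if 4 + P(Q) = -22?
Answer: 2260463/2002333 ≈ 1.1289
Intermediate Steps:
P(Q) = -26 (P(Q) = -4 - 22 = -26)
H = -1984991/667 (H = (-1577 + 1/667) - 1399 = -1051858/667 - 1399 = -1984991/667 ≈ -2976.0)
(-3935 + 546)/(H + P(-62)) = (-3935 + 546)/(-1984991/667 - 26) = -3389/(-2002333/667) = -3389*(-667/2002333) = 2260463/2002333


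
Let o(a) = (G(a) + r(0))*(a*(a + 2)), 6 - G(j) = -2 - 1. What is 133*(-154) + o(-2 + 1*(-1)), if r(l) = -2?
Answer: -20461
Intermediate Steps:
G(j) = 9 (G(j) = 6 - (-2 - 1) = 6 - 1*(-3) = 6 + 3 = 9)
o(a) = 7*a*(2 + a) (o(a) = (9 - 2)*(a*(a + 2)) = 7*(a*(2 + a)) = 7*a*(2 + a))
133*(-154) + o(-2 + 1*(-1)) = 133*(-154) + 7*(-2 + 1*(-1))*(2 + (-2 + 1*(-1))) = -20482 + 7*(-2 - 1)*(2 + (-2 - 1)) = -20482 + 7*(-3)*(2 - 3) = -20482 + 7*(-3)*(-1) = -20482 + 21 = -20461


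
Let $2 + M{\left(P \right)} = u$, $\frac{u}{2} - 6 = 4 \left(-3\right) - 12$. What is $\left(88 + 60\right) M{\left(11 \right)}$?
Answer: $-5624$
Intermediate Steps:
$u = -36$ ($u = 12 + 2 \left(4 \left(-3\right) - 12\right) = 12 + 2 \left(-12 - 12\right) = 12 + 2 \left(-24\right) = 12 - 48 = -36$)
$M{\left(P \right)} = -38$ ($M{\left(P \right)} = -2 - 36 = -38$)
$\left(88 + 60\right) M{\left(11 \right)} = \left(88 + 60\right) \left(-38\right) = 148 \left(-38\right) = -5624$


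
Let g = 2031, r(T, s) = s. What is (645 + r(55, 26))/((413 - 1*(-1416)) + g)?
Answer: 671/3860 ≈ 0.17383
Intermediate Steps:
(645 + r(55, 26))/((413 - 1*(-1416)) + g) = (645 + 26)/((413 - 1*(-1416)) + 2031) = 671/((413 + 1416) + 2031) = 671/(1829 + 2031) = 671/3860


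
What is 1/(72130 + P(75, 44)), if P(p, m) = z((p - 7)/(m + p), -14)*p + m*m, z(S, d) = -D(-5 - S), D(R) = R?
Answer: 7/521387 ≈ 1.3426e-5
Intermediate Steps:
z(S, d) = 5 + S (z(S, d) = -(-5 - S) = 5 + S)
P(p, m) = m**2 + p*(5 + (-7 + p)/(m + p)) (P(p, m) = (5 + (p - 7)/(m + p))*p + m*m = (5 + (-7 + p)/(m + p))*p + m**2 = p*(5 + (-7 + p)/(m + p)) + m**2 = m**2 + p*(5 + (-7 + p)/(m + p)))
1/(72130 + P(75, 44)) = 1/(72130 + (75*(-7 + 5*44 + 6*75) + 44**2*(44 + 75))/(44 + 75)) = 1/(72130 + (75*(-7 + 220 + 450) + 1936*119)/119) = 1/(72130 + (75*663 + 230384)/119) = 1/(72130 + (49725 + 230384)/119) = 1/(72130 + (1/119)*280109) = 1/(72130 + 16477/7) = 1/(521387/7) = 7/521387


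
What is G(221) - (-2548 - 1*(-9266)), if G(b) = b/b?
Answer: -6717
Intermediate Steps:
G(b) = 1
G(221) - (-2548 - 1*(-9266)) = 1 - (-2548 - 1*(-9266)) = 1 - (-2548 + 9266) = 1 - 1*6718 = 1 - 6718 = -6717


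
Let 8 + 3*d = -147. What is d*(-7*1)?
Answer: 1085/3 ≈ 361.67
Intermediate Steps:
d = -155/3 (d = -8/3 + (⅓)*(-147) = -8/3 - 49 = -155/3 ≈ -51.667)
d*(-7*1) = -(-1085)/3 = -155/3*(-7) = 1085/3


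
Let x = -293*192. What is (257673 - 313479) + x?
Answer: -112062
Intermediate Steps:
x = -56256
(257673 - 313479) + x = (257673 - 313479) - 56256 = -55806 - 56256 = -112062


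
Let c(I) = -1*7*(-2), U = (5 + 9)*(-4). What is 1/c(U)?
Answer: 1/14 ≈ 0.071429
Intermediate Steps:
U = -56 (U = 14*(-4) = -56)
c(I) = 14 (c(I) = -7*(-2) = 14)
1/c(U) = 1/14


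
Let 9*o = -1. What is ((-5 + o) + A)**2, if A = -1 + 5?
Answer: 100/81 ≈ 1.2346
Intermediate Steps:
o = -1/9 (o = (1/9)*(-1) = -1/9 ≈ -0.11111)
A = 4
((-5 + o) + A)**2 = ((-5 - 1/9) + 4)**2 = (-46/9 + 4)**2 = (-10/9)**2 = 100/81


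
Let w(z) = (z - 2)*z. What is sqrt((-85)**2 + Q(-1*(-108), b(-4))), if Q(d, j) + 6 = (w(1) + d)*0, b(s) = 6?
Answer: sqrt(7219) ≈ 84.965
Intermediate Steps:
w(z) = z*(-2 + z) (w(z) = (-2 + z)*z = z*(-2 + z))
Q(d, j) = -6 (Q(d, j) = -6 + (1*(-2 + 1) + d)*0 = -6 + (1*(-1) + d)*0 = -6 + (-1 + d)*0 = -6 + 0 = -6)
sqrt((-85)**2 + Q(-1*(-108), b(-4))) = sqrt((-85)**2 - 6) = sqrt(7225 - 6) = sqrt(7219)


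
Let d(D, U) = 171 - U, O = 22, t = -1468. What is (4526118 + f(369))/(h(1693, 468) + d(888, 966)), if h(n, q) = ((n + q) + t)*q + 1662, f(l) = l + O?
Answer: 4526509/325191 ≈ 13.920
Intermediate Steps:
f(l) = 22 + l (f(l) = l + 22 = 22 + l)
h(n, q) = 1662 + q*(-1468 + n + q) (h(n, q) = ((n + q) - 1468)*q + 1662 = (-1468 + n + q)*q + 1662 = q*(-1468 + n + q) + 1662 = 1662 + q*(-1468 + n + q))
(4526118 + f(369))/(h(1693, 468) + d(888, 966)) = (4526118 + (22 + 369))/((1662 + 468**2 - 1468*468 + 1693*468) + (171 - 1*966)) = (4526118 + 391)/((1662 + 219024 - 687024 + 792324) + (171 - 966)) = 4526509/(325986 - 795) = 4526509/325191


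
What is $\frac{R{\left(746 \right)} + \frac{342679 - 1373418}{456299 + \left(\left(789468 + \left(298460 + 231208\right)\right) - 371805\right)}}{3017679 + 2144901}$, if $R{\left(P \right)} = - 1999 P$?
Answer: $- \frac{697723294253}{2415450721800} \approx -0.28886$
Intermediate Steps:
$\frac{R{\left(746 \right)} + \frac{342679 - 1373418}{456299 + \left(\left(789468 + \left(298460 + 231208\right)\right) - 371805\right)}}{3017679 + 2144901} = \frac{\left(-1999\right) 746 + \frac{342679 - 1373418}{456299 + \left(\left(789468 + \left(298460 + 231208\right)\right) - 371805\right)}}{3017679 + 2144901} = \frac{-1491254 - \frac{1030739}{456299 + \left(\left(789468 + 529668\right) - 371805\right)}}{5162580} = \left(-1491254 - \frac{1030739}{456299 + \left(1319136 - 371805\right)}\right) \frac{1}{5162580} = \left(-1491254 - \frac{1030739}{456299 + 947331}\right) \frac{1}{5162580} = \left(-1491254 - \frac{1030739}{1403630}\right) \frac{1}{5162580} = \left(- \frac{2093169882759}{1403630}\right) \frac{1}{5162580} = - \frac{697723294253}{2415450721800}$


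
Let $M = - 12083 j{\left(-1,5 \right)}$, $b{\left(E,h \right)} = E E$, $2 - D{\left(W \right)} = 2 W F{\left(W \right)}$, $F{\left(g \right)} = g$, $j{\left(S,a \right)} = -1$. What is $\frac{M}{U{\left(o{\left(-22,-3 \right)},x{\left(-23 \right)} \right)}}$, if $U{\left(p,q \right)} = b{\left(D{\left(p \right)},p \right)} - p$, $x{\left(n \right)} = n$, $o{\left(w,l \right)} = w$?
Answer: $\frac{12083}{933178} \approx 0.012948$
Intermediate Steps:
$D{\left(W \right)} = 2 - 2 W^{2}$ ($D{\left(W \right)} = 2 - 2 W W = 2 - 2 W^{2}$)
$b{\left(E,h \right)} = E^{2}$
$U{\left(p,q \right)} = \left(2 - 2 p^{2}\right)^{2} - p$
$M = 12083$ ($M = \left(-12083\right) \left(-1\right) = 12083$)
$\frac{M}{U{\left(o{\left(-22,-3 \right)},x{\left(-23 \right)} \right)}} = \frac{12083}{\left(-1\right) \left(-22\right) + 4 \left(-1 + \left(-22\right)^{2}\right)^{2}} = \frac{12083}{22 + 4 \left(-1 + 484\right)^{2}} = \frac{12083}{22 + 4 \cdot 483^{2}} = \frac{12083}{22 + 4 \cdot 233289} = \frac{12083}{22 + 933156} = \frac{12083}{933178}$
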